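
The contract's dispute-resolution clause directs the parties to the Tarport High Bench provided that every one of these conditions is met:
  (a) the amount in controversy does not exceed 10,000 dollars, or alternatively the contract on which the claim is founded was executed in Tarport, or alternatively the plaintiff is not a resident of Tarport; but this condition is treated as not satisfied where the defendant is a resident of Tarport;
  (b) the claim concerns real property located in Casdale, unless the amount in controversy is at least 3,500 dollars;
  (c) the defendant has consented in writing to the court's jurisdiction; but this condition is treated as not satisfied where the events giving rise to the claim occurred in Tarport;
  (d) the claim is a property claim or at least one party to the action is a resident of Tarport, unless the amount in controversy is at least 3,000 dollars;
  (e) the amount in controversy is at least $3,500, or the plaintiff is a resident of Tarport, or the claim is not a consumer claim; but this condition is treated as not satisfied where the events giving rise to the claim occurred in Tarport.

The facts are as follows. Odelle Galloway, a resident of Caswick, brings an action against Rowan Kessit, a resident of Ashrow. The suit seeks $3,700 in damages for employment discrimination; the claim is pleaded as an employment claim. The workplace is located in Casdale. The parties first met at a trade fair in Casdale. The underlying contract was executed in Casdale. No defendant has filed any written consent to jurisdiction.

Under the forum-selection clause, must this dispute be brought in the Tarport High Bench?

No

The Tarport High Bench:
  (a) The amount in controversy is 3,700 dollars, within the 10,000 dollars ceiling, so this disjunct is met. The carve-out does not apply: the defendant resides in Ashrow, not Tarport. Met.
  (b) The claim does not concern real property. But the amount in controversy is 3,700 dollars, which meets the $3,500 floor, and the 'unless' clause therefore excuses the requirement. Satisfied.
  (c) No such written consent has been filed. Condition not met.
  (d) The claim is an employment claim, not a property claim; no party resides in Tarport — no alternative holds. However, the amount in controversy is 3,700 dollars, which meets the 3,000 dollars floor, so the 'unless' proviso supplies this condition. Met.
  (e) The amount in controversy is 3,700 dollars, which meets the USD 3,500 floor, so this disjunct is met. The exception is not triggered, since the operative events occurred in Casdale, not Tarport. Satisfied.
  → The clause does not apply.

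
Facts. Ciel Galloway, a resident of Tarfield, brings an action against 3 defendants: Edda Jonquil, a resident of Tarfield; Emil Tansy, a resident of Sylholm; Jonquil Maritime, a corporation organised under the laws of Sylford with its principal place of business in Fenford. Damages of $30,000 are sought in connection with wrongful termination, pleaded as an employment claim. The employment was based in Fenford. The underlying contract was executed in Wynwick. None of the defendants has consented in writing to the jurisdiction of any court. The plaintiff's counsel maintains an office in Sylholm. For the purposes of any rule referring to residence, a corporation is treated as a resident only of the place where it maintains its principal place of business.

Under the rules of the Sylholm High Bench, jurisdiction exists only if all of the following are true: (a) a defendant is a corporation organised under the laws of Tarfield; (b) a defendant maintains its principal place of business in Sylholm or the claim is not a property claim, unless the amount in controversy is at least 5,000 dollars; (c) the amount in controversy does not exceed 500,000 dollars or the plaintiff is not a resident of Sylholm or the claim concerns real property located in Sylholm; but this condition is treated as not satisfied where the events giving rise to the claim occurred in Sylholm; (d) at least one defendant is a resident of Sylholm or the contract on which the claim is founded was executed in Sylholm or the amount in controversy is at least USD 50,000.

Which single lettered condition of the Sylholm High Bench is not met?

(a)

The Sylholm High Bench:
  (a) The corporate defendant(s) are organised in Sylford, not Tarfield. Condition not met.
  (b) The claim is an employment claim, not a property claim, which satisfies one of the alternatives. Met.
  (c) The amount in controversy is $30,000, within the 500,000 dollars ceiling, so one alternative holds. The carve-out does not apply: the operative events occurred in Fenford, not Sylholm. Met.
  (d) Emil Tansy resides in Sylholm, so one alternative holds. Satisfied.
Only condition (a) fails.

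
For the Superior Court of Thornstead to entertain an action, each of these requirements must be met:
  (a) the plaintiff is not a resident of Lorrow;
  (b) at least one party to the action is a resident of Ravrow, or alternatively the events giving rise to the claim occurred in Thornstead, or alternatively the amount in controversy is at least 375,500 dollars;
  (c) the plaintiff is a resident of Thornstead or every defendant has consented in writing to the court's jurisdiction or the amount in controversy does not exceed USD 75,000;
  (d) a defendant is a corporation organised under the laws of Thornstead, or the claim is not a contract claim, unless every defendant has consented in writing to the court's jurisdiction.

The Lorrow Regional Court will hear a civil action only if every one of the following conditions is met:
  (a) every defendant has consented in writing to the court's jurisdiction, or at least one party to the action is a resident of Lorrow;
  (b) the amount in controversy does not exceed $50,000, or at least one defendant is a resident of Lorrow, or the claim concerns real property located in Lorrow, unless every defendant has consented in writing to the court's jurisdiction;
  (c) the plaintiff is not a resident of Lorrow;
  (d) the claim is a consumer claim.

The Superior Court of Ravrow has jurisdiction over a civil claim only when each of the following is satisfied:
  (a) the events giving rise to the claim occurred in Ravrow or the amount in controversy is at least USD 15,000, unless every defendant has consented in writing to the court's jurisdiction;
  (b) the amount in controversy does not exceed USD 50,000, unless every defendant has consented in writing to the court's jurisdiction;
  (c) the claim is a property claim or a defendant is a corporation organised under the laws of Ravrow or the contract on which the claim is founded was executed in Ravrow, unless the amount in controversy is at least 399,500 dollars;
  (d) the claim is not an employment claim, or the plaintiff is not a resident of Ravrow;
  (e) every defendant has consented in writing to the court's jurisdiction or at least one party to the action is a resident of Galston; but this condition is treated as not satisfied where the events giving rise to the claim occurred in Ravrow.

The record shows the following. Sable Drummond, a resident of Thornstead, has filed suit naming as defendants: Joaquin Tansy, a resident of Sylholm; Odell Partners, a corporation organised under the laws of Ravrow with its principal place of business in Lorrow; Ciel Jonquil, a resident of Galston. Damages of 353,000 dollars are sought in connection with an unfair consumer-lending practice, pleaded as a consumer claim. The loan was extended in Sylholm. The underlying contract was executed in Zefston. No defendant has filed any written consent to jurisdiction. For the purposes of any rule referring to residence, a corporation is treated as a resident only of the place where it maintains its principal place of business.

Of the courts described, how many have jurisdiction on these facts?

The Superior Court of Thornstead:
  (a) The plaintiff resides in Thornstead, which is not Lorrow. Satisfied.
  (b) No party resides in Ravrow; the operative events occurred in Sylholm, not Thornstead; the amount in controversy is USD 353,000, below the 375,500 dollars floor — every alternative fails. Not satisfied.
  (c) The plaintiff resides in Thornstead, so this disjunct is met. Satisfied.
  (d) The claim is a consumer claim, not a contract claim — that alternative is enough. Satisfied.
  → Not every requirement is met — no jurisdiction.
The Lorrow Regional Court:
  (a) Odell Partners resides in Lorrow, so this disjunct is met. Condition met.
  (b) Odell Partners resides in Lorrow, which satisfies one of the alternatives. Condition met.
  (c) The plaintiff resides in Thornstead, which is not Lorrow. Condition met.
  (d) The claim is a consumer claim. Satisfied.
  → Every requirement is satisfied — jurisdiction.
The Superior Court of Ravrow:
  (a) The amount in controversy is USD 353,000, which meets the $15,000 floor, so one alternative holds. Condition met.
  (b) The amount in controversy is $353,000, above the $50,000 ceiling. Nor does the 'unless' clause help: no such written consent has been filed. Fails.
  (c) Odell Partners is organised under the laws of Ravrow, so one alternative holds. Satisfied.
  (d) The claim is a consumer claim, not an employment claim, so this disjunct is met. Condition met.
  (e) Ciel Jonquil resides in Galston — that alternative is enough. And the carve-out is inapplicable — the operative events occurred in Sylholm, not Ravrow. Condition met.
  → Not every requirement is met — no jurisdiction.
Courts with jurisdiction: the Lorrow Regional Court — 1 in total.

1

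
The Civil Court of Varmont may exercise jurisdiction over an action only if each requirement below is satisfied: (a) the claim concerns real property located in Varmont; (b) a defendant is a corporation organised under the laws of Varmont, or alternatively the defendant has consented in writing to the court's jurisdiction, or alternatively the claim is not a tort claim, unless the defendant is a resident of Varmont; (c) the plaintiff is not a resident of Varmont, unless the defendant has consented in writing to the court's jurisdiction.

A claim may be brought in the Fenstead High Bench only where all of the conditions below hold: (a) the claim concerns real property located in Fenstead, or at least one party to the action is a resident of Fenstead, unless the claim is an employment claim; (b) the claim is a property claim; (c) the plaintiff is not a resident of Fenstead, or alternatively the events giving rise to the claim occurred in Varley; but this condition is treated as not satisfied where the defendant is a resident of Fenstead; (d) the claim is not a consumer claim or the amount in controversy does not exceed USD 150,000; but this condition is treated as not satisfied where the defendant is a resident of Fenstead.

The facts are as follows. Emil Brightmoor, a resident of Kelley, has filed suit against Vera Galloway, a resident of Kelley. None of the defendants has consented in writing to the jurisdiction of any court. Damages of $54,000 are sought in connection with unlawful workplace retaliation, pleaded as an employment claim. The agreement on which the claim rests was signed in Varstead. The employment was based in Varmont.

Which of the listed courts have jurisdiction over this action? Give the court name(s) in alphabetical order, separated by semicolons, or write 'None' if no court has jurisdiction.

None

The Civil Court of Varmont:
  (a) The claim does not concern real property. Condition not met.
  (b) The claim is an employment claim, not a tort claim, so this disjunct is met. Satisfied.
  (c) The plaintiff resides in Kelley, which is not Varmont. Met.
  → No jurisdiction.
The Fenstead High Bench:
  (a) The claim does not concern real property; no party resides in Fenstead — every alternative fails. However, the claim is an employment claim, so the 'unless' proviso supplies this condition. Met.
  (b) The claim is an employment claim, not a property claim. Fails.
  (c) The plaintiff resides in Kelley, which is not Fenstead, which satisfies one of the alternatives. The carve-out does not apply: the defendant resides in Kelley, not Fenstead. Met.
  (d) The claim is an employment claim, not a consumer claim — that alternative is enough. The exception is not triggered, since the defendant resides in Kelley, not Fenstead. Met.
  → The court lacks jurisdiction.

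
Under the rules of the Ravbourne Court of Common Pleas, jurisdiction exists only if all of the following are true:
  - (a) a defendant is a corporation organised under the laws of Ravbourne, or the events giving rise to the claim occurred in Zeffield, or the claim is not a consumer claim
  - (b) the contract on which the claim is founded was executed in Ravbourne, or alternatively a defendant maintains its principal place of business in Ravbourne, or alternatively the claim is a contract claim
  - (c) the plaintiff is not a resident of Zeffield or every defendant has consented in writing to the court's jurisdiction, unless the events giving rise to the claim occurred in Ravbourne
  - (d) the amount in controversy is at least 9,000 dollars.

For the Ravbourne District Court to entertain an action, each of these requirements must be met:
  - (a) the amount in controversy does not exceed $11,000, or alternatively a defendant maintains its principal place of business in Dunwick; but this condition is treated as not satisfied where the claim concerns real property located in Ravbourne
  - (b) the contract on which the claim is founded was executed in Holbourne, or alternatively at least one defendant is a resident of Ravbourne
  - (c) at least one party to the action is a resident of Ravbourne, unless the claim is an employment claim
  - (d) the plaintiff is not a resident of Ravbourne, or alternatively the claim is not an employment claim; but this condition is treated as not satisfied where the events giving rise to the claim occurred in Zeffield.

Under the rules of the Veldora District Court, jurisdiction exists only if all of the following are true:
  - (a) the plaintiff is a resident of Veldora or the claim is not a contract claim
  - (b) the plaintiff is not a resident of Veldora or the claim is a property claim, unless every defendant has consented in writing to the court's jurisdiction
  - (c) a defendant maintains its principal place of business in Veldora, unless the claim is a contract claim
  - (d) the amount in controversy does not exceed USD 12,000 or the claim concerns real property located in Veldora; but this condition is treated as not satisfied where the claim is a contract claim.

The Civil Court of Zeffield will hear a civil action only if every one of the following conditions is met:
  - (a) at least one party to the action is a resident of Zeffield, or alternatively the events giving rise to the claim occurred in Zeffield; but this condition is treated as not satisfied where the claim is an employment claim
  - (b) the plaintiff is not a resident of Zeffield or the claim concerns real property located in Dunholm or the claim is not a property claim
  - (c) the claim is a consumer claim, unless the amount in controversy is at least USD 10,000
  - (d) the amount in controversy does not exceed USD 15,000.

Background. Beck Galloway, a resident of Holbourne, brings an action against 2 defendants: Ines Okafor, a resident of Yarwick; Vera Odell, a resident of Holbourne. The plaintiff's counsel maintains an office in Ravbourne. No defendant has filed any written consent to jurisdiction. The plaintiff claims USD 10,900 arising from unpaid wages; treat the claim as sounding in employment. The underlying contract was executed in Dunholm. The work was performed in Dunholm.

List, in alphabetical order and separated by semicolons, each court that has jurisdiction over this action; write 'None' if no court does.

The Ravbourne Court of Common Pleas:
  (a) The claim is an employment claim, not a consumer claim — that alternative is enough. Satisfied.
  (b) The contract was executed in Dunholm, not Ravbourne; no defendant is a corporation; the claim is an employment claim, not a contract claim — every alternative fails. Condition not met.
  (c) The plaintiff resides in Holbourne, which is not Zeffield, so this disjunct is met. Condition met.
  (d) The amount in controversy is $10,900, which meets the $9,000 floor. Met.
  → Not every requirement is met — no jurisdiction.
The Ravbourne District Court:
  (a) The amount in controversy is $10,900, within the USD 11,000 ceiling, so one alternative holds. The carve-out does not apply: the claim does not concern real property. Condition met.
  (b) The contract was executed in Dunholm, not Holbourne; no defendant resides in Ravbourne (they reside in Yarwick, Holbourne) — none of the alternatives is met. Not satisfied.
  (c) No party resides in Ravbourne. The proviso rescues it, though: the claim is an employment claim. Met.
  (d) The plaintiff resides in Holbourne, which is not Ravbourne, so one alternative holds. The exception is not triggered, since the operative events occurred in Dunholm, not Zeffield. Met.
  → Not every requirement is met — no jurisdiction.
The Veldora District Court:
  (a) The claim is an employment claim, not a contract claim — that alternative is enough. Condition met.
  (b) The plaintiff resides in Holbourne, which is not Veldora, so one alternative holds. Satisfied.
  (c) No defendant is a corporation. Nor does the 'unless' clause help: the claim is an employment claim, not a contract claim. Not satisfied.
  (d) The amount in controversy is 10,900 dollars, within the 12,000 dollars ceiling, so this disjunct is met. The exception is not triggered, since the claim is an employment claim, not a contract claim. Met.
  → At least one condition fails; no jurisdiction.
The Civil Court of Zeffield:
  (a) No party resides in Zeffield; the operative events occurred in Dunholm, not Zeffield — no alternative holds. Not met.
  (b) The plaintiff resides in Holbourne, which is not Zeffield, so this disjunct is met. Satisfied.
  (c) The claim is an employment claim, not a consumer claim. However, the amount in controversy is 10,900 dollars, which meets the 10,000 dollars floor, so the 'unless' proviso supplies this condition. Condition met.
  (d) The amount in controversy is $10,900, within the $15,000 ceiling. Satisfied.
  → Not every requirement is met — no jurisdiction.

None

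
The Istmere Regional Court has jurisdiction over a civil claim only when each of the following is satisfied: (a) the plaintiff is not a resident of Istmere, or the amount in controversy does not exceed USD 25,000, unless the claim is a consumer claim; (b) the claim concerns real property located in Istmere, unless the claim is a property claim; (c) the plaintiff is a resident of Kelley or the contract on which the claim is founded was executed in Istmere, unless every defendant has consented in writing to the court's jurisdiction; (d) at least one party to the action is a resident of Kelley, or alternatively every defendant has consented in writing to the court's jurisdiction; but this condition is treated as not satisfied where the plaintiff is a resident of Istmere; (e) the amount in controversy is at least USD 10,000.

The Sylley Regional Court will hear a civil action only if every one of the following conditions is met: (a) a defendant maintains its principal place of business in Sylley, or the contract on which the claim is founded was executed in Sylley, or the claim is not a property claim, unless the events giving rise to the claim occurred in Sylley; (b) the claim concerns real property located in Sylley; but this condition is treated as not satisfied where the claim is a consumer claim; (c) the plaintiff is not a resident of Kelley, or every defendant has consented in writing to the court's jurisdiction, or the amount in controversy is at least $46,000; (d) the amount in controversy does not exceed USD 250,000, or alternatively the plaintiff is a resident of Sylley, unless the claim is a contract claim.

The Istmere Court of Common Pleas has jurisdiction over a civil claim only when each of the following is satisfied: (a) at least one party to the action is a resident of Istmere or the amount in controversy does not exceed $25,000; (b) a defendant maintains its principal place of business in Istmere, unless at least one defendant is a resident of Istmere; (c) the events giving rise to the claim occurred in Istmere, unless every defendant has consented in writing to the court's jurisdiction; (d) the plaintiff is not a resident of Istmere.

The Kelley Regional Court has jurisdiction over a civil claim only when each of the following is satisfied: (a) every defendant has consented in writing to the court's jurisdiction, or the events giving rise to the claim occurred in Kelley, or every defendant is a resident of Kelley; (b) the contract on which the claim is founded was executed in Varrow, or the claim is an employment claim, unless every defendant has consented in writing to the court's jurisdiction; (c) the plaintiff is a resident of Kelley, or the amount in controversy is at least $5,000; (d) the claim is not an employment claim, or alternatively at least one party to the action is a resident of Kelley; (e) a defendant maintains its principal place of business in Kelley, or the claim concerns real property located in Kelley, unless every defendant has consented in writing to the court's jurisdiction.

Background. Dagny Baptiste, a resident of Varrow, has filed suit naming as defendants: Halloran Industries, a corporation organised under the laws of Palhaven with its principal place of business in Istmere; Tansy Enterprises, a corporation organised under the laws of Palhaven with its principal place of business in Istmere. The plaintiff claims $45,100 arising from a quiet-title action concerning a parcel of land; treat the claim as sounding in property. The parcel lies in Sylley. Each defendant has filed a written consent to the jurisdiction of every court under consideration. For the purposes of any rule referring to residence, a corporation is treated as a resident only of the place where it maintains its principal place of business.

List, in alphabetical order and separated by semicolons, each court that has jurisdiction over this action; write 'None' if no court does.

The Istmere Regional Court:
  (a) The plaintiff resides in Varrow, which is not Istmere — that alternative is enough. Met.
  (b) The property lies in Sylley, not Istmere. However, the claim is a property claim, so the 'unless' proviso supplies this condition. Condition met.
  (c) The plaintiff resides in Varrow, not Kelley; no contract (and hence no place of execution) is alleged — none of the alternatives is met. However, every defendant has filed written consent, so the 'unless' proviso supplies this condition. Met.
  (d) Every defendant has filed written consent, which satisfies one of the alternatives. The carve-out does not apply: the plaintiff resides in Varrow, not Istmere. Satisfied.
  (e) The amount in controversy is $45,100, which meets the $10,000 floor. Condition met.
  → The court has jurisdiction.
The Sylley Regional Court:
  (a) The corporate defendant(s) have their principal place of business in Istmere, not Sylley; no contract (and hence no place of execution) is alleged; the claim is a property claim — every alternative fails. But the operative events occurred in Sylley, and the 'unless' clause therefore excuses the requirement. Satisfied.
  (b) The property lies in Sylley. The carve-out does not apply: the claim is a property claim, not a consumer claim. Met.
  (c) The plaintiff resides in Varrow, which is not Kelley, which satisfies one of the alternatives. Condition met.
  (d) The amount in controversy is $45,100, within the 250,000 dollars ceiling — that alternative is enough. Condition met.
  → Jurisdiction lies.
The Istmere Court of Common Pleas:
  (a) Halloran Industries resides in Istmere — that alternative is enough. Met.
  (b) Halloran Industries has its principal place of business in Istmere. Met.
  (c) The operative events occurred in Sylley, not Istmere. However, every defendant has filed written consent, so the 'unless' proviso supplies this condition. Met.
  (d) The plaintiff resides in Varrow, which is not Istmere. Met.
  → All conditions met; jurisdiction exists.
The Kelley Regional Court:
  (a) Every defendant has filed written consent — that alternative is enough. Condition met.
  (b) No contract (and hence no place of execution) is alleged; the claim is a property claim, not an employment claim — no alternative holds. However, every defendant has filed written consent, so the 'unless' proviso supplies this condition. Condition met.
  (c) The amount in controversy is 45,100 dollars, which meets the $5,000 floor, so one alternative holds. Satisfied.
  (d) The claim is a property claim, not an employment claim, so one alternative holds. Condition met.
  (e) The corporate defendant(s) have their principal place of business in Istmere, not Kelley; the property lies in Sylley, not Kelley — every alternative fails. However, every defendant has filed written consent, so the 'unless' proviso supplies this condition. Condition met.
  → All conditions met; jurisdiction exists.

the Istmere Court of Common Pleas; the Istmere Regional Court; the Kelley Regional Court; the Sylley Regional Court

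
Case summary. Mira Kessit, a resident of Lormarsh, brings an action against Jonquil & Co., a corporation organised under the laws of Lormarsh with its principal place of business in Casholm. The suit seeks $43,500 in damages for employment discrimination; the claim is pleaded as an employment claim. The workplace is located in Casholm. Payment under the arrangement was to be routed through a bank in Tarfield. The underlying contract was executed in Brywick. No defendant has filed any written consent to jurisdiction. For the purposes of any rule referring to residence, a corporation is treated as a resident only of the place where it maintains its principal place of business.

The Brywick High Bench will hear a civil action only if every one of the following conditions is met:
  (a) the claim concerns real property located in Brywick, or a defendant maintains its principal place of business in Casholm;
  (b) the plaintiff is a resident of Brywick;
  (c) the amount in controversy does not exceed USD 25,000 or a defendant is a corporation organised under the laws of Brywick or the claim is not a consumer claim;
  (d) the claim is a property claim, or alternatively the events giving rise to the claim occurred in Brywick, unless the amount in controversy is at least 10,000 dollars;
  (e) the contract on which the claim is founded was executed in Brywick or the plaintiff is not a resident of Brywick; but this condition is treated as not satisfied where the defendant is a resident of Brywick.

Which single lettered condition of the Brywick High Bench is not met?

The Brywick High Bench:
  (a) Jonquil & Co. has its principal place of business in Casholm — that alternative is enough. Satisfied.
  (b) The plaintiff resides in Lormarsh, not Brywick. Not satisfied.
  (c) The claim is an employment claim, not a consumer claim, which satisfies one of the alternatives. Met.
  (d) The claim is an employment claim, not a property claim; the operative events occurred in Casholm, not Brywick — no alternative holds. The proviso rescues it, though: the amount in controversy is 43,500 dollars, which meets the USD 10,000 floor. Condition met.
  (e) The contract was executed in Brywick, so this disjunct is met. The carve-out does not apply: the defendant resides in Casholm, not Brywick. Satisfied.
Only condition (b) fails.

(b)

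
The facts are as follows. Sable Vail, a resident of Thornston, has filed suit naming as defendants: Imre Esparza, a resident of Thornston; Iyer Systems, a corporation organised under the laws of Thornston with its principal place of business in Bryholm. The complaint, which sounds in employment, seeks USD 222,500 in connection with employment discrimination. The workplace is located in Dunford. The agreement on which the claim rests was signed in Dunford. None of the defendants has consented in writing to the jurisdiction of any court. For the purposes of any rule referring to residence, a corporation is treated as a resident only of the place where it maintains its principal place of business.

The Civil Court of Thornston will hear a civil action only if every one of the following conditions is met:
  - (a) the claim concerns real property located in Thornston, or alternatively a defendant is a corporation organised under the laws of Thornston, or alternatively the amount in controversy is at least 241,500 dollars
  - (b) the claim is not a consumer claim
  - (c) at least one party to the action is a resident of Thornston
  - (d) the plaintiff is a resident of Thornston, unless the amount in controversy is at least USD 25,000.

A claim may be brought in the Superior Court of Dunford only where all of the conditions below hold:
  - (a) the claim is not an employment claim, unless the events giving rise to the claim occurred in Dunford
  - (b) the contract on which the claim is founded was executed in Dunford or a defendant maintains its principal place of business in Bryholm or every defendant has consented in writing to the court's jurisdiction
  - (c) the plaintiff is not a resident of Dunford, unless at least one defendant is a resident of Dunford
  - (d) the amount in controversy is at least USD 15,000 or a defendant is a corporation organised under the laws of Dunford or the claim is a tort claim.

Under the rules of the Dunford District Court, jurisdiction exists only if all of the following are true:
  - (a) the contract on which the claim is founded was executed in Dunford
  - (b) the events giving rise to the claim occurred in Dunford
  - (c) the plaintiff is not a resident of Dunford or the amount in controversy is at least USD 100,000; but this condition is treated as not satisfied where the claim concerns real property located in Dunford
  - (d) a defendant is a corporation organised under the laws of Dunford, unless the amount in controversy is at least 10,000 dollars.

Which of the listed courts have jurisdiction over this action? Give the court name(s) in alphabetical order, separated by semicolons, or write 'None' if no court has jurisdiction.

the Civil Court of Thornston; the Dunford District Court; the Superior Court of Dunford

The Civil Court of Thornston:
  (a) Iyer Systems is organised under the laws of Thornston, so this disjunct is met. Met.
  (b) The claim is an employment claim, not a consumer claim. Condition met.
  (c) Sable Vail resides in Thornston. Satisfied.
  (d) The plaintiff resides in Thornston. Condition met.
  → Every requirement is satisfied — jurisdiction.
The Superior Court of Dunford:
  (a) The claim is an employment claim. However, the operative events occurred in Dunford, so the 'unless' proviso supplies this condition. Met.
  (b) The contract was executed in Dunford, which satisfies one of the alternatives. Met.
  (c) The plaintiff resides in Thornston, which is not Dunford. Met.
  (d) The amount in controversy is $222,500, which meets the $15,000 floor — that alternative is enough. Met.
  → All conditions met; jurisdiction exists.
The Dunford District Court:
  (a) The contract was executed in Dunford. Satisfied.
  (b) The operative events occurred in Dunford. Satisfied.
  (c) The plaintiff resides in Thornston, which is not Dunford, so one alternative holds. The carve-out does not apply: the claim does not concern real property. Met.
  (d) The corporate defendant(s) are organised in Thornston, not Dunford. But the amount in controversy is USD 222,500, which meets the 10,000 dollars floor, and the 'unless' clause therefore excuses the requirement. Condition met.
  → The court has jurisdiction.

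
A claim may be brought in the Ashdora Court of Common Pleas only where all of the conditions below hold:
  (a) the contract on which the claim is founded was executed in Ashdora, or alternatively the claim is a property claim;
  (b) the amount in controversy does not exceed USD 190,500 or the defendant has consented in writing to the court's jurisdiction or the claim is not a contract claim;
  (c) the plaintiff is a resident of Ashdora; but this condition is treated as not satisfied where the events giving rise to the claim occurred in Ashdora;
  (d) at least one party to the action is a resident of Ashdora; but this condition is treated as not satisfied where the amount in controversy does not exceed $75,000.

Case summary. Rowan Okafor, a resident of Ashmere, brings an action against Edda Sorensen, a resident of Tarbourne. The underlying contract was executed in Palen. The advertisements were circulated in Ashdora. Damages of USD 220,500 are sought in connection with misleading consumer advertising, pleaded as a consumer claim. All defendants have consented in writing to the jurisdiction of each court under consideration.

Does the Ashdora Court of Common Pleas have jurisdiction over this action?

No

The Ashdora Court of Common Pleas:
  (a) The contract was executed in Palen, not Ashdora; the claim is a consumer claim, not a property claim — every alternative fails. Condition not met.
  (b) Every defendant has filed written consent — that alternative is enough. Satisfied.
  (c) The plaintiff resides in Ashmere, not Ashdora. Condition not met.
  (d) No party resides in Ashdora. Condition not met.
  → Not every requirement is met — no jurisdiction.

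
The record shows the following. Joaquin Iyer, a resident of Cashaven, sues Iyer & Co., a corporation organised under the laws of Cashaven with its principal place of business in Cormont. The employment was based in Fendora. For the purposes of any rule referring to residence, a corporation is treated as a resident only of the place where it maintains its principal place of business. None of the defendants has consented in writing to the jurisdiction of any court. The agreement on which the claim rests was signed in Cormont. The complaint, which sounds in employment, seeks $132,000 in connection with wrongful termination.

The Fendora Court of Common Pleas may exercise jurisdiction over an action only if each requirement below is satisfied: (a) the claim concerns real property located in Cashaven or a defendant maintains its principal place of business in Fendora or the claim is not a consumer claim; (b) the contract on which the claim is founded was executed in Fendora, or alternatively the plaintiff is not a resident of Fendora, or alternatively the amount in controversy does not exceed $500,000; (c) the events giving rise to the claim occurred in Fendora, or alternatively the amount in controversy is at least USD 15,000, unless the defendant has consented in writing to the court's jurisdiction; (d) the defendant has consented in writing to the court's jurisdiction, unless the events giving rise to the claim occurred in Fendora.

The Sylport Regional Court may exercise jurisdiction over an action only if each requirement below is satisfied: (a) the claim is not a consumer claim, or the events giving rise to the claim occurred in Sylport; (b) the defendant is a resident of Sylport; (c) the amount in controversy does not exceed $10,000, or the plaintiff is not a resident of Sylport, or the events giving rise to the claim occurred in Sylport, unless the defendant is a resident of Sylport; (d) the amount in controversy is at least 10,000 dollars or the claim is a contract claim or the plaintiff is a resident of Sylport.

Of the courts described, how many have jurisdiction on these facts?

1

The Fendora Court of Common Pleas:
  (a) The claim is an employment claim, not a consumer claim, so one alternative holds. Satisfied.
  (b) The plaintiff resides in Cashaven, which is not Fendora — that alternative is enough. Met.
  (c) The operative events occurred in Fendora, which satisfies one of the alternatives. Condition met.
  (d) No such written consent has been filed. However, the operative events occurred in Fendora, so the 'unless' proviso supplies this condition. Met.
  → Jurisdiction lies.
The Sylport Regional Court:
  (a) The claim is an employment claim, not a consumer claim — that alternative is enough. Satisfied.
  (b) The defendant resides in Cormont, not Sylport. Fails.
  (c) The plaintiff resides in Cashaven, which is not Sylport, so one alternative holds. Met.
  (d) The amount in controversy is USD 132,000, which meets the 10,000 dollars floor, so one alternative holds. Satisfied.
  → At least one condition fails; no jurisdiction.
Courts with jurisdiction: the Fendora Court of Common Pleas — 1 in total.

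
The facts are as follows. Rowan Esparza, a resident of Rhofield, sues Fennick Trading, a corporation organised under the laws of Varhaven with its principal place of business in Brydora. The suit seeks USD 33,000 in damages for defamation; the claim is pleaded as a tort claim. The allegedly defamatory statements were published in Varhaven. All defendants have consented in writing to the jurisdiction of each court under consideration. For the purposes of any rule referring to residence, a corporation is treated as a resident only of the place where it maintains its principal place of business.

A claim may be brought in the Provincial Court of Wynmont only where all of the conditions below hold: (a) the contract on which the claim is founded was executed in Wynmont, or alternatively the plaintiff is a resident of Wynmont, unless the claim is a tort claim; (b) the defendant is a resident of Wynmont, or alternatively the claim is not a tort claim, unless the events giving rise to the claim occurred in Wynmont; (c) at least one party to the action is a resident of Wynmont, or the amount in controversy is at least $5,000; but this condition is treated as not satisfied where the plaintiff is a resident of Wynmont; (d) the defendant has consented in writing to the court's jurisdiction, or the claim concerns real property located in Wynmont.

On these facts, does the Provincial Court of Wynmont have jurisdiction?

No

The Provincial Court of Wynmont:
  (a) No contract (and hence no place of execution) is alleged; the plaintiff resides in Rhofield, not Wynmont — no alternative holds. The proviso rescues it, though: the claim is a tort claim. Condition met.
  (b) The defendant resides in Brydora, not Wynmont; the claim is a tort claim — none of the alternatives is met. Nor does the 'unless' clause help: the operative events occurred in Varhaven, not Wynmont. Condition not met.
  (c) The amount in controversy is $33,000, which meets the USD 5,000 floor, so one alternative holds. And the carve-out is inapplicable — the plaintiff resides in Rhofield, not Wynmont. Met.
  (d) Every defendant has filed written consent, so this disjunct is met. Satisfied.
  → At least one condition fails; no jurisdiction.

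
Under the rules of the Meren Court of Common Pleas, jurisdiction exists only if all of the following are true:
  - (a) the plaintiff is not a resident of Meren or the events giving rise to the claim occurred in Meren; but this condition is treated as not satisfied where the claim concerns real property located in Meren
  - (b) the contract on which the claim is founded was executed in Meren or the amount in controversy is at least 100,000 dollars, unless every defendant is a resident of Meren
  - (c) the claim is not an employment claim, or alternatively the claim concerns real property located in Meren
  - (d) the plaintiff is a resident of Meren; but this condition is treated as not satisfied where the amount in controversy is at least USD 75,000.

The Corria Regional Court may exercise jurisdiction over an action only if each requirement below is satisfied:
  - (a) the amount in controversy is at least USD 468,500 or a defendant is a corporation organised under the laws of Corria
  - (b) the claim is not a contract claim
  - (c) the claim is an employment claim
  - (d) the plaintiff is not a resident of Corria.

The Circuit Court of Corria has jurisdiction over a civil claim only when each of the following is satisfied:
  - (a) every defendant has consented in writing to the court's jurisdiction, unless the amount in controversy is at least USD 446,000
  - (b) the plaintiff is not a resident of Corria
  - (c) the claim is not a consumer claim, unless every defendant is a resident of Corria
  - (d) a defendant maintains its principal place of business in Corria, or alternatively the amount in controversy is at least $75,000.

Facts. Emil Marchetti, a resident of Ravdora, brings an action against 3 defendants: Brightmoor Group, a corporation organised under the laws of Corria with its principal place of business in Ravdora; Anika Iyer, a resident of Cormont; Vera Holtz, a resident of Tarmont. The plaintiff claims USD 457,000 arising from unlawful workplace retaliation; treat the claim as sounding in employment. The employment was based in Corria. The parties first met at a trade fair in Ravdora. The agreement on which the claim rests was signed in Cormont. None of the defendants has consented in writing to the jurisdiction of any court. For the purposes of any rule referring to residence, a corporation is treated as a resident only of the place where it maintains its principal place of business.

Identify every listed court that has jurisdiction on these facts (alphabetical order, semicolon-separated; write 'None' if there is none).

The Meren Court of Common Pleas:
  (a) The plaintiff resides in Ravdora, which is not Meren, which satisfies one of the alternatives. The carve-out does not apply: the claim does not concern real property. Satisfied.
  (b) The amount in controversy is 457,000 dollars, which meets the 100,000 dollars floor, which satisfies one of the alternatives. Met.
  (c) The claim is an employment claim; the claim does not concern real property — none of the alternatives is met. Fails.
  (d) The plaintiff resides in Ravdora, not Meren. Condition not met.
  → Not every requirement is met — no jurisdiction.
The Corria Regional Court:
  (a) Brightmoor Group is organised under the laws of Corria, which satisfies one of the alternatives. Condition met.
  (b) The claim is an employment claim, not a contract claim. Condition met.
  (c) The claim is an employment claim. Condition met.
  (d) The plaintiff resides in Ravdora, which is not Corria. Condition met.
  → All conditions met; jurisdiction exists.
The Circuit Court of Corria:
  (a) No such written consent has been filed. However, the amount in controversy is 457,000 dollars, which meets the $446,000 floor, so the 'unless' proviso supplies this condition. Satisfied.
  (b) The plaintiff resides in Ravdora, which is not Corria. Condition met.
  (c) The claim is an employment claim, not a consumer claim. Met.
  (d) The amount in controversy is USD 457,000, which meets the USD 75,000 floor — that alternative is enough. Condition met.
  → Every requirement is satisfied — jurisdiction.

the Circuit Court of Corria; the Corria Regional Court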